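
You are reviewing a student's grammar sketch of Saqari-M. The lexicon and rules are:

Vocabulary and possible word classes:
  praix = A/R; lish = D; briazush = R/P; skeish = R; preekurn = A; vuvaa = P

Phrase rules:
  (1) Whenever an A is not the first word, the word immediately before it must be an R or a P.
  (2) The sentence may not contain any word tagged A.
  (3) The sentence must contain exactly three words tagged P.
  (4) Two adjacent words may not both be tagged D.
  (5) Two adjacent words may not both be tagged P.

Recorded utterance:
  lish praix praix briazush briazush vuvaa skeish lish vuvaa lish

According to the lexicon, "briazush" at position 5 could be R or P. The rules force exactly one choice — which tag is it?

R

Candidates per position — 1:lish {D}; 2:praix {A,R}; 3:praix {A,R}; 4:briazush {R,P}; 5:briazush {R,P}; 6:vuvaa {P}; 7:skeish {R}; 8:lish {D}; 9:vuvaa {P}; 10:lish {D}.
Position 2: A is ruled out by rule 1; that leaves R.
Position 3: A is ruled out by rule 2; that leaves R.
Position 5: P is ruled out by rule 5; that leaves R.
Position 4: R is ruled out by rule 3; that leaves P.
The unique satisfying tagging is: D R R P R P R D P D.
Verifying each rule — rule 1 ✓; rule 2 ✓; rule 3 ✓; rule 4 ✓; rule 5 ✓.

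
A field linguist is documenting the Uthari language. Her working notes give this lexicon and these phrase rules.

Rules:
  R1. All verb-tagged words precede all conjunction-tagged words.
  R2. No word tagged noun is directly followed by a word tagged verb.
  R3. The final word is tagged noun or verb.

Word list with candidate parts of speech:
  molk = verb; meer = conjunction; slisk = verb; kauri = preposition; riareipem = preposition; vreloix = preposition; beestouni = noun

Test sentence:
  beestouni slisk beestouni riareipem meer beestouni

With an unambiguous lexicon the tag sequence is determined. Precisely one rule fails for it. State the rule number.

2

Fixed tagging: noun verb noun preposition conjunction noun.
Applying the rules: R1 ✓, R2 ✗, R3 ✓.
Only rule 2 fails.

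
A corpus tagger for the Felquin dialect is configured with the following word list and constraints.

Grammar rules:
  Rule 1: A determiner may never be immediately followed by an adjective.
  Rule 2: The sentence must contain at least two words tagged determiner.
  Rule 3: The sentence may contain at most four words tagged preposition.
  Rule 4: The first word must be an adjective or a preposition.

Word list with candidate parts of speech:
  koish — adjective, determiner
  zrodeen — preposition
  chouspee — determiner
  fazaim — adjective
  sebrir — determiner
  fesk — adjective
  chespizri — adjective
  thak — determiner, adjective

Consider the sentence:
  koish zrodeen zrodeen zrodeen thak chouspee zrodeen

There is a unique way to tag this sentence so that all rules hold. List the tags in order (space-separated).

Candidates per position — 1:koish {adjective,determiner}; 2:zrodeen {preposition}; 3:zrodeen {preposition}; 4:zrodeen {preposition}; 5:thak {determiner,adjective}; 6:chouspee {determiner}; 7:zrodeen {preposition}.
Position 1: determiner is ruled out by rule 4; that leaves adjective.
Position 5: adjective is ruled out by rule 2; that leaves determiner.
The unique satisfying tagging is: adjective preposition preposition preposition determiner determiner preposition.
Checking: rule 1 satisfied; rule 2 satisfied; rule 3 satisfied; rule 4 satisfied.

adjective preposition preposition preposition determiner determiner preposition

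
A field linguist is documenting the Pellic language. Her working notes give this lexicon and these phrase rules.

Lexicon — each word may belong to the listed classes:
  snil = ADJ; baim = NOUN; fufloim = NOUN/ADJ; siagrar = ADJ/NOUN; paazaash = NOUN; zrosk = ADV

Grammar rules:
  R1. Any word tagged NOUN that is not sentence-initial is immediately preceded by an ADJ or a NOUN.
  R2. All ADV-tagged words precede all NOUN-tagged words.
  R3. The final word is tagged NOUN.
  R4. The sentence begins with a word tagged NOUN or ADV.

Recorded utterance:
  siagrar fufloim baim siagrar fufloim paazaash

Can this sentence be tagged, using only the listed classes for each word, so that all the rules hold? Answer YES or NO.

YES

Candidates per position — 1:siagrar {ADJ,NOUN}; 2:fufloim {NOUN,ADJ}; 3:baim {NOUN}; 4:siagrar {ADJ,NOUN}; 5:fufloim {NOUN,ADJ}; 6:paazaash {NOUN}.
One satisfying assignment: NOUN ADJ NOUN ADJ ADJ NOUN.
Verifying each rule — rule 1 ✓; rule 2 ✓; rule 3 ✓; rule 4 ✓.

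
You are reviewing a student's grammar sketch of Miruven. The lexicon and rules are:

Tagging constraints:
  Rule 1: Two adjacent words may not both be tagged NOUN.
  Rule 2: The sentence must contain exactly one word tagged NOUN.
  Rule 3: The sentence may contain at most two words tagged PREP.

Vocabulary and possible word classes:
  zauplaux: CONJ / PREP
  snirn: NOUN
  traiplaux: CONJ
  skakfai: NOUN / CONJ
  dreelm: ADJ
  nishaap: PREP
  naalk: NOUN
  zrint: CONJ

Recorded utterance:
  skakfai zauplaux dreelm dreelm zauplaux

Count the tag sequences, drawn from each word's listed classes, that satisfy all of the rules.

Candidates per position — 1:skakfai {NOUN,CONJ}; 2:zauplaux {CONJ,PREP}; 3:dreelm {ADJ}; 4:dreelm {ADJ}; 5:zauplaux {CONJ,PREP}.
There are 8 candidate sequences in total.
The sequences that satisfy every rule: NOUN CONJ ADJ ADJ CONJ; NOUN CONJ ADJ ADJ PREP; NOUN PREP ADJ ADJ CONJ; NOUN PREP ADJ ADJ PREP.
Count = 4.

4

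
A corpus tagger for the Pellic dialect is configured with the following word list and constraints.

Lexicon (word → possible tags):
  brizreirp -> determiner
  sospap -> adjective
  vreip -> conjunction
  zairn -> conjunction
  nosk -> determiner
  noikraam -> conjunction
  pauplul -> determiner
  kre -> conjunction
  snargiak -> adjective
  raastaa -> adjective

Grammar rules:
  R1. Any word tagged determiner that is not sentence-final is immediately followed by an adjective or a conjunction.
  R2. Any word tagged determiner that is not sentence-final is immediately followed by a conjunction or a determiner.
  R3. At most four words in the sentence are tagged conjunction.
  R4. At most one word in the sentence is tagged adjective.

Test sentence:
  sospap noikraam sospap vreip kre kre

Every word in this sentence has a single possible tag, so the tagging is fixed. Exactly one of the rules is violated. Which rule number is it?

4

Fixed tagging: adjective conjunction adjective conjunction conjunction conjunction.
Applying the rules: R1 pass, R2 pass, R3 pass, R4 fail.
Only rule 4 fails.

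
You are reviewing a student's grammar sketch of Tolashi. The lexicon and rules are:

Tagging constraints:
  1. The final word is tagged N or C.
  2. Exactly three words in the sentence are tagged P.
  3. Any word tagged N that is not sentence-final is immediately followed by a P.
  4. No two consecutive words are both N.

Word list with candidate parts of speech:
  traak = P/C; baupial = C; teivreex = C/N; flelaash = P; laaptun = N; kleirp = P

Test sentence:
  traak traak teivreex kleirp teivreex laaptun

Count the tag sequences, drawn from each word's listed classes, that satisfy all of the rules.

Candidates per position — 1:traak {P,C}; 2:traak {P,C}; 3:teivreex {C,N}; 4:kleirp {P}; 5:teivreex {C,N}; 6:laaptun {N}.
There are 16 candidate sequences in total.
The sequences that satisfy every rule: P P C P C N; P P N P C N.
Count = 2.

2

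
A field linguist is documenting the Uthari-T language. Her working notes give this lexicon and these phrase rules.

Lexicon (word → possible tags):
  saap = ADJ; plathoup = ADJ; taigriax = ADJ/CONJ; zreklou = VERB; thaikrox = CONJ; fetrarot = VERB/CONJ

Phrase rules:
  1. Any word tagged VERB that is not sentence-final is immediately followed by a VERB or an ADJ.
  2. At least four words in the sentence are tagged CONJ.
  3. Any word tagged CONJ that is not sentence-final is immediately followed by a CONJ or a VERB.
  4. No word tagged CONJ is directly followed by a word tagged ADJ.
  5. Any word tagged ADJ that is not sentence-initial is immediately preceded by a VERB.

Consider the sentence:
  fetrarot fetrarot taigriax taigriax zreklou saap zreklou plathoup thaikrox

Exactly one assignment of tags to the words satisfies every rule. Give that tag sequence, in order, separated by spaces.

CONJ CONJ CONJ CONJ VERB ADJ VERB ADJ CONJ

Candidates per position — 1:fetrarot {VERB,CONJ}; 2:fetrarot {VERB,CONJ}; 3:taigriax {ADJ,CONJ}; 4:taigriax {ADJ,CONJ}; 5:zreklou {VERB}; 6:saap {ADJ}; 7:zreklou {VERB}; 8:plathoup {ADJ}; 9:thaikrox {CONJ}.
If word 4 were ADJ, no tagging could satisfy rule 5; so word 4 is CONJ.
The remaining ambiguous positions (1, 2, 3) are resolved jointly — only one combination satisfies every rule.
So the tagging must be: CONJ CONJ CONJ CONJ VERB ADJ VERB ADJ CONJ.
Checking: rule 1 ✓; rule 2 ✓; rule 3 ✓; rule 4 ✓; rule 5 ✓.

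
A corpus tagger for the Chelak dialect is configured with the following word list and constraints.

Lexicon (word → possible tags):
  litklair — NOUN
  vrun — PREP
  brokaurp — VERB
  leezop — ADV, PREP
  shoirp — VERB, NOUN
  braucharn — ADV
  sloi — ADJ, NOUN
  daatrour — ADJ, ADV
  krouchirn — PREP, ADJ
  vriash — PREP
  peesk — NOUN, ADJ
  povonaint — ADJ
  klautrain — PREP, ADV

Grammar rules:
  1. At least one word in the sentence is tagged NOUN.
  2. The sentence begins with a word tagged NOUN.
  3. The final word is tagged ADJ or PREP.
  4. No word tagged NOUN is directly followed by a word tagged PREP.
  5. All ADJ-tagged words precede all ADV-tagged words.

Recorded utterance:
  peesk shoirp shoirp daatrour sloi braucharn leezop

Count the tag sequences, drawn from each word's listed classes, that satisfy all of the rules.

Candidates per position — 1:peesk {NOUN,ADJ}; 2:shoirp {VERB,NOUN}; 3:shoirp {VERB,NOUN}; 4:daatrour {ADJ,ADV}; 5:sloi {ADJ,NOUN}; 6:braucharn {ADV}; 7:leezop {ADV,PREP}.
There are 64 candidate sequences in total.
Checking each against the rules leaves 12 sequences.
Count = 12.

12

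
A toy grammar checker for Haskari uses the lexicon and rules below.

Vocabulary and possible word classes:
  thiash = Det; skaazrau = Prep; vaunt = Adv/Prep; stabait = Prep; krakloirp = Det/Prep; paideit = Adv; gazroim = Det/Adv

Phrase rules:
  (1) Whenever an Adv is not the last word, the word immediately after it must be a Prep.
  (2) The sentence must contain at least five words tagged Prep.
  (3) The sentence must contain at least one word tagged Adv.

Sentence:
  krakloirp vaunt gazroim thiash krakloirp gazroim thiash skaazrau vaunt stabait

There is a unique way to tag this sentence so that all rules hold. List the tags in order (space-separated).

Candidates per position — 1:krakloirp {Det,Prep}; 2:vaunt {Adv,Prep}; 3:gazroim {Det,Adv}; 4:thiash {Det}; 5:krakloirp {Det,Prep}; 6:gazroim {Det,Adv}; 7:thiash {Det}; 8:skaazrau {Prep}; 9:vaunt {Adv,Prep}; 10:stabait {Prep}.
Position 2: Adv is ruled out by rule 1; that leaves Prep.
Position 3: Adv is ruled out by rule 1; that leaves Det.
Position 6: Adv is ruled out by rule 1; that leaves Det.
Position 9: Prep is ruled out by rule 3; that leaves Adv.
Position 1: Det is ruled out by rule 2; that leaves Prep.
Position 5: Det is ruled out by rule 2; that leaves Prep.
The only consistent sequence is: Prep Prep Det Det Prep Det Det Prep Adv Prep.
Verifying each rule — rule 1 ok; rule 2 ok; rule 3 ok.

Prep Prep Det Det Prep Det Det Prep Adv Prep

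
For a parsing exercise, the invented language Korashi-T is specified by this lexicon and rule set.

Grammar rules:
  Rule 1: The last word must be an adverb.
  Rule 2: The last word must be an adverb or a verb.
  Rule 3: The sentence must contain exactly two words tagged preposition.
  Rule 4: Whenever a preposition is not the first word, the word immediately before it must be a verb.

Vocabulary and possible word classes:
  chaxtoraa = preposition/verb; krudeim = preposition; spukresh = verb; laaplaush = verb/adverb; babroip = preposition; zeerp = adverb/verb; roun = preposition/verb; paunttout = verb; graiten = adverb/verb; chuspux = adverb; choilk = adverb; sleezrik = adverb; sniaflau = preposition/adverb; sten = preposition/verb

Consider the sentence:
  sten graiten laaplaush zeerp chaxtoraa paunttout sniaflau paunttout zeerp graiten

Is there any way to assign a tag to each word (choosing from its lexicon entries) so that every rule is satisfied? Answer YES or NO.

Candidates per position — 1:sten {preposition,verb}; 2:graiten {adverb,verb}; 3:laaplaush {verb,adverb}; 4:zeerp {adverb,verb}; 5:chaxtoraa {preposition,verb}; 6:paunttout {verb}; 7:sniaflau {preposition,adverb}; 8:paunttout {verb}; 9:zeerp {adverb,verb}; 10:graiten {adverb,verb}.
One satisfying assignment: preposition adverb verb adverb verb verb preposition verb verb adverb.
Rule-by-rule: rule 1 satisfied; rule 2 satisfied; rule 3 satisfied; rule 4 satisfied.

YES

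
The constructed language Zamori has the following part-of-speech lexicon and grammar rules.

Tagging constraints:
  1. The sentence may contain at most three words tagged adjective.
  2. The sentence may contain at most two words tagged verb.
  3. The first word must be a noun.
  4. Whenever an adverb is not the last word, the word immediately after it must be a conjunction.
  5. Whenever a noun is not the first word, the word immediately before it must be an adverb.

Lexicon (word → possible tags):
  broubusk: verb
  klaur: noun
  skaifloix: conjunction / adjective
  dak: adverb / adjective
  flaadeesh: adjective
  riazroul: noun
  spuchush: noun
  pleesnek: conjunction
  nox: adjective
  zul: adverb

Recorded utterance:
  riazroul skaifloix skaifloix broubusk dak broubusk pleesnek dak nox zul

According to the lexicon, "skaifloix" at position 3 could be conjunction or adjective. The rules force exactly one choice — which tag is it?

conjunction

Candidates per position — 1:riazroul {noun}; 2:skaifloix {conjunction,adjective}; 3:skaifloix {conjunction,adjective}; 4:broubusk {verb}; 5:dak {adverb,adjective}; 6:broubusk {verb}; 7:pleesnek {conjunction}; 8:dak {adverb,adjective}; 9:nox {adjective}; 10:zul {adverb}.
Position 5: tagging it adverb would leave rule 4 unsatisfiable, so it must be adjective.
Position 8: tagging it adverb would leave rule 4 unsatisfiable, so it must be adjective.
Position 2: tagging it adjective would leave rule 1 unsatisfiable, so it must be conjunction.
Position 3: tagging it adjective would leave rule 1 unsatisfiable, so it must be conjunction.
That leaves exactly one tagging: noun conjunction conjunction verb adjective verb conjunction adjective adjective adverb.
Check: rule 1 holds; rule 2 holds; rule 3 holds; rule 4 holds; rule 5 holds.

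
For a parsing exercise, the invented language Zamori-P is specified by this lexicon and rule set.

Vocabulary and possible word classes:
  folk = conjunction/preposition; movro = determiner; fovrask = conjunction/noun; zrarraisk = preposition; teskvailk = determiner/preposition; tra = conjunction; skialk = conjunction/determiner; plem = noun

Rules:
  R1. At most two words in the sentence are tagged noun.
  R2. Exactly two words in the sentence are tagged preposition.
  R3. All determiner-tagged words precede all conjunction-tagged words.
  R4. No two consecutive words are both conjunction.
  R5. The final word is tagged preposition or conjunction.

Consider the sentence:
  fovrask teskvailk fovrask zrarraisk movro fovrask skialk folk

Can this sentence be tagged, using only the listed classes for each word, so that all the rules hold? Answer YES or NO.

NO

Candidates per position — 1:fovrask {conjunction,noun}; 2:teskvailk {determiner,preposition}; 3:fovrask {conjunction,noun}; 4:zrarraisk {preposition}; 5:movro {determiner}; 6:fovrask {conjunction,noun}; 7:skialk {conjunction,determiner}; 8:folk {conjunction,preposition}.
Every candidate sequence violates at least one rule; no consistent tagging exists.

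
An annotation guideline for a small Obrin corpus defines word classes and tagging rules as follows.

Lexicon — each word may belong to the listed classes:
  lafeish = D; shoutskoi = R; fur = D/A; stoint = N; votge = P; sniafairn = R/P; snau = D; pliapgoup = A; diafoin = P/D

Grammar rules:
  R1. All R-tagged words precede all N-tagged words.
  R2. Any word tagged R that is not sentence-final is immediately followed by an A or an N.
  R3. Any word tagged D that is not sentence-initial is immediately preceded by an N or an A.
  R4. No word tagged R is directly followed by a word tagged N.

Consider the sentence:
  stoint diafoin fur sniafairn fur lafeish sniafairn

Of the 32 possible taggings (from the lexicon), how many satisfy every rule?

Candidates per position — 1:stoint {N}; 2:diafoin {P,D}; 3:fur {D,A}; 4:sniafairn {R,P}; 5:fur {D,A}; 6:lafeish {D}; 7:sniafairn {R,P}.
There are 32 candidate sequences in total.
The sequences that satisfy every rule: N P A P A D P; N D A P A D P.
Count = 2.

2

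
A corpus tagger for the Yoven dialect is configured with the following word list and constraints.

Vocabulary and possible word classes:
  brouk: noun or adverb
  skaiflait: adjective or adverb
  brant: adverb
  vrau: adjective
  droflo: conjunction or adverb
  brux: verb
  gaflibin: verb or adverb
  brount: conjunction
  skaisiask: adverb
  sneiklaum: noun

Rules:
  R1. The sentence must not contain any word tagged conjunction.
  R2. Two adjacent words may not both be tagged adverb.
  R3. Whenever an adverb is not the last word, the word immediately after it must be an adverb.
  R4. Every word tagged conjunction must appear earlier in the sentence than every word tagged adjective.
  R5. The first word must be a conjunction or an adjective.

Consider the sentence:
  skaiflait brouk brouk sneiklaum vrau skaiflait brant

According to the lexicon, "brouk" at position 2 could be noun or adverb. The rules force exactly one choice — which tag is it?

noun

Candidates per position — 1:skaiflait {adjective,adverb}; 2:brouk {noun,adverb}; 3:brouk {noun,adverb}; 4:sneiklaum {noun}; 5:vrau {adjective}; 6:skaiflait {adjective,adverb}; 7:brant {adverb}.
If word 1 were adverb, no tagging could satisfy rule 3; so word 1 is adjective.
If word 2 were adverb, no tagging could satisfy rule 3; so word 2 is noun.
If word 3 were adverb, no tagging could satisfy rule 3; so word 3 is noun.
If word 6 were adverb, no tagging could satisfy rule 2; so word 6 is adjective.
That leaves exactly one tagging: adjective noun noun noun adjective adjective adverb.
Checking: rule 1 ok; rule 2 ok; rule 3 ok; rule 4 ok; rule 5 ok.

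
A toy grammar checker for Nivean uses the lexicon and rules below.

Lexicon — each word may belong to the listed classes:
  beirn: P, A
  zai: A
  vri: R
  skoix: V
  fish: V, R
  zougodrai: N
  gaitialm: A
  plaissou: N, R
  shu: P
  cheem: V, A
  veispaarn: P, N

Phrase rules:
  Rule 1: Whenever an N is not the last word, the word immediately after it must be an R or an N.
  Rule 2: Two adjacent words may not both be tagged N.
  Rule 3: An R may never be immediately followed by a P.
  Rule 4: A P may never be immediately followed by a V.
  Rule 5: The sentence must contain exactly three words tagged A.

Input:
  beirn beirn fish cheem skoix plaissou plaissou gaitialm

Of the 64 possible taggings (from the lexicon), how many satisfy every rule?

Candidates per position — 1:beirn {P,A}; 2:beirn {P,A}; 3:fish {V,R}; 4:cheem {V,A}; 5:skoix {V}; 6:plaissou {N,R}; 7:plaissou {N,R}; 8:gaitialm {A}.
There are 64 candidate sequences in total.
Checking each against the rules leaves 10 sequences.
Count = 10.

10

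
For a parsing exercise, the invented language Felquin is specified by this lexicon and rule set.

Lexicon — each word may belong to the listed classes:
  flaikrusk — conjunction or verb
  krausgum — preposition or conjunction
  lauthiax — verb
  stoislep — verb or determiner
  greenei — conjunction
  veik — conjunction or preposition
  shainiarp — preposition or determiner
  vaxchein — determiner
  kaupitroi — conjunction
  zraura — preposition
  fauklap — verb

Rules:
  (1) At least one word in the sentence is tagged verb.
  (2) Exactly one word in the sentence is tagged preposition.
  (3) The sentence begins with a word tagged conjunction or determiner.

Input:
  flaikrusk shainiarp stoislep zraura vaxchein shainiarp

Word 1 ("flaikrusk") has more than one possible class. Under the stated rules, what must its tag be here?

conjunction

Candidates per position — 1:flaikrusk {conjunction,verb}; 2:shainiarp {preposition,determiner}; 3:stoislep {verb,determiner}; 4:zraura {preposition}; 5:vaxchein {determiner}; 6:shainiarp {preposition,determiner}.
At position 1, choosing verb makes rule 3 impossible to satisfy; hence conjunction.
At position 2, choosing preposition makes rule 2 impossible to satisfy; hence determiner.
At position 3, choosing determiner makes rule 1 impossible to satisfy; hence verb.
At position 6, choosing preposition makes rule 2 impossible to satisfy; hence determiner.
The unique satisfying tagging is: conjunction determiner verb preposition determiner determiner.
Rule-by-rule: rule 1 holds; rule 2 holds; rule 3 holds.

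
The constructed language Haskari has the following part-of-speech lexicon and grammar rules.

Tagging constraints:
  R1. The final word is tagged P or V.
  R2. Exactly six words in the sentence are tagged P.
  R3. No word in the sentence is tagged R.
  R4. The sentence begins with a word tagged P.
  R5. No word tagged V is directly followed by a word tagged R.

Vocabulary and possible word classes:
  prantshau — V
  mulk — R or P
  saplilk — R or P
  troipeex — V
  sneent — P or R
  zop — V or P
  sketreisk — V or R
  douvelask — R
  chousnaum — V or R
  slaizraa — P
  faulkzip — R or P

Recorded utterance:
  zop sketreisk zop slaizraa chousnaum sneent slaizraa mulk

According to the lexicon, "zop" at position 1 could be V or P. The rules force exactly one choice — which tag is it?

P

Candidates per position — 1:zop {V,P}; 2:sketreisk {V,R}; 3:zop {V,P}; 4:slaizraa {P}; 5:chousnaum {V,R}; 6:sneent {P,R}; 7:slaizraa {P}; 8:mulk {R,P}.
If word 1 were V, no tagging could satisfy rule 2; so word 1 is P.
If word 2 were R, no tagging could satisfy rule 3; so word 2 is V.
If word 3 were V, no tagging could satisfy rule 2; so word 3 is P.
If word 5 were R, no tagging could satisfy rule 3; so word 5 is V.
If word 6 were R, no tagging could satisfy rule 2; so word 6 is P.
If word 8 were R, no tagging could satisfy rule 1; so word 8 is P.
The only consistent sequence is: P V P P V P P P.
Rule-by-rule: rule 1 ok; rule 2 ok; rule 3 ok; rule 4 ok; rule 5 ok.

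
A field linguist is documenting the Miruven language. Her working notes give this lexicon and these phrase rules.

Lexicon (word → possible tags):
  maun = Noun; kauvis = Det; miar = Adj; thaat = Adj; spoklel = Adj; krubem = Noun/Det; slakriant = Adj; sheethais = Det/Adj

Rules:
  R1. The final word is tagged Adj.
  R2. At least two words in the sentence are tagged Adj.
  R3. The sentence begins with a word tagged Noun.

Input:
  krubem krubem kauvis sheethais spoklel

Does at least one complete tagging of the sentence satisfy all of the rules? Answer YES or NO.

YES

Candidates per position — 1:krubem {Noun,Det}; 2:krubem {Noun,Det}; 3:kauvis {Det}; 4:sheethais {Det,Adj}; 5:spoklel {Adj}.
One satisfying assignment: Noun Noun Det Adj Adj.
Rule-by-rule: rule 1 ✓; rule 2 ✓; rule 3 ✓.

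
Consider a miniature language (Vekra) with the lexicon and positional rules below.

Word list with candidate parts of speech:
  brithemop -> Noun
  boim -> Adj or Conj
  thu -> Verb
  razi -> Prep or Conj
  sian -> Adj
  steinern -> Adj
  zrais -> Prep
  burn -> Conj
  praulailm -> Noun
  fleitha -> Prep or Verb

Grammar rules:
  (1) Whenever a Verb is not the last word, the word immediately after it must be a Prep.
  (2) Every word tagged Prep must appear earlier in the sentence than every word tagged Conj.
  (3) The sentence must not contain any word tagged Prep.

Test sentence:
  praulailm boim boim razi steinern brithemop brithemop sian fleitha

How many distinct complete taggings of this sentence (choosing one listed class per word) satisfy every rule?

Candidates per position — 1:praulailm {Noun}; 2:boim {Adj,Conj}; 3:boim {Adj,Conj}; 4:razi {Prep,Conj}; 5:steinern {Adj}; 6:brithemop {Noun}; 7:brithemop {Noun}; 8:sian {Adj}; 9:fleitha {Prep,Verb}.
There are 16 candidate sequences in total.
The sequences that satisfy every rule: Noun Adj Adj Conj Adj Noun Noun Adj Verb; Noun Adj Conj Conj Adj Noun Noun Adj Verb; Noun Conj Adj Conj Adj Noun Noun Adj Verb; Noun Conj Conj Conj Adj Noun Noun Adj Verb.
Count = 4.

4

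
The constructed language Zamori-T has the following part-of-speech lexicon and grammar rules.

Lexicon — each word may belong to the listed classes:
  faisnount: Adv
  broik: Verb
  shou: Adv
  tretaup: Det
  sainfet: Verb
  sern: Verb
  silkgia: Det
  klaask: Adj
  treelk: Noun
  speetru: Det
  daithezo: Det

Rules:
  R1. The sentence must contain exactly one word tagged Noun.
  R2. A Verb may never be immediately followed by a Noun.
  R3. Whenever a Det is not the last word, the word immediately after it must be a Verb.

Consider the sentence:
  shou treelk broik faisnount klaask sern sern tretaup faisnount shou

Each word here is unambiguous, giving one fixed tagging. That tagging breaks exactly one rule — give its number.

Fixed tagging: Adv Noun Verb Adv Adj Verb Verb Det Adv Adv.
Applying the rules: R1 pass, R2 pass, R3 fail.
Only rule 3 fails.

3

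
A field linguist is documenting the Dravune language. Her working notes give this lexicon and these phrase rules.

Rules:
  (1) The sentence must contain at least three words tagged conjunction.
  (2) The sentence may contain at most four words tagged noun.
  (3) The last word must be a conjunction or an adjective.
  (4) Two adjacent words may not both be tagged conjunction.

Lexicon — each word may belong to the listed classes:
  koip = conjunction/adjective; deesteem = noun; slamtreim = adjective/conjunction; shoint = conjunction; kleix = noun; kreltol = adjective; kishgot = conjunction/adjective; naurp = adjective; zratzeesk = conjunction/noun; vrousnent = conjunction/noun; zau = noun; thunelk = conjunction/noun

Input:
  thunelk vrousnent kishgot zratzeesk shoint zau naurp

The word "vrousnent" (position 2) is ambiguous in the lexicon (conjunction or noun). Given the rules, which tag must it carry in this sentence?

noun

Candidates per position — 1:thunelk {conjunction,noun}; 2:vrousnent {conjunction,noun}; 3:kishgot {conjunction,adjective}; 4:zratzeesk {conjunction,noun}; 5:shoint {conjunction}; 6:zau {noun}; 7:naurp {adjective}.
If word 4 were conjunction, no tagging could satisfy rule 4; so word 4 is noun.
Position 2: the remaining choice is settled jointly with positions 1, 3 — only noun at position 2 is part of a tagging that satisfies every rule.
That leaves exactly one tagging: conjunction noun conjunction noun conjunction noun adjective.
Verifying each rule — rule 1 holds; rule 2 holds; rule 3 holds; rule 4 holds.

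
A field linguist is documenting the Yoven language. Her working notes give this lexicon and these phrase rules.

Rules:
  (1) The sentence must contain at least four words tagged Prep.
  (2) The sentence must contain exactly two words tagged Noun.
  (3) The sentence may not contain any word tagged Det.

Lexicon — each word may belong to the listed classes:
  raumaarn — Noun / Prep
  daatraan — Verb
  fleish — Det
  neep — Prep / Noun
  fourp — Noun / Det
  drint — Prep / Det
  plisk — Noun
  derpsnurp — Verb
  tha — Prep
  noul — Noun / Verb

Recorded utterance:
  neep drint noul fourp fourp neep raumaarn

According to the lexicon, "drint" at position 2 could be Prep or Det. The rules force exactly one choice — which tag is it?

Prep

Candidates per position — 1:neep {Prep,Noun}; 2:drint {Prep,Det}; 3:noul {Noun,Verb}; 4:fourp {Noun,Det}; 5:fourp {Noun,Det}; 6:neep {Prep,Noun}; 7:raumaarn {Noun,Prep}.
Position 1: Noun is ruled out by rule 1; that leaves Prep.
Position 2: Det is ruled out by rule 1; that leaves Prep.
Position 4: Det is ruled out by rule 3; that leaves Noun.
Position 5: Det is ruled out by rule 3; that leaves Noun.
Position 6: Noun is ruled out by rule 1; that leaves Prep.
Position 7: Noun is ruled out by rule 1; that leaves Prep.
Position 3: Noun is ruled out by rule 2; that leaves Verb.
So the tagging must be: Prep Prep Verb Noun Noun Prep Prep.
Checking: rule 1 ✓; rule 2 ✓; rule 3 ✓.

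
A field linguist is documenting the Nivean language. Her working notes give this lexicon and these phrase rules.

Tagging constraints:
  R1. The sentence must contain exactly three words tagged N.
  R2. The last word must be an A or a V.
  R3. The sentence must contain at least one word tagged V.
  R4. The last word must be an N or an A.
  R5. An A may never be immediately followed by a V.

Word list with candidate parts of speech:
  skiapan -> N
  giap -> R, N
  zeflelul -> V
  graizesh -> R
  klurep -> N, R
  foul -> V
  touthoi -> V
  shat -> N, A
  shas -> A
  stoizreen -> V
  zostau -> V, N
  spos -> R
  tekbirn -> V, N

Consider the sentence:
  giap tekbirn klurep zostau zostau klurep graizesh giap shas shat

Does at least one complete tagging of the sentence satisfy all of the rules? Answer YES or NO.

YES

Candidates per position — 1:giap {R,N}; 2:tekbirn {V,N}; 3:klurep {N,R}; 4:zostau {V,N}; 5:zostau {V,N}; 6:klurep {N,R}; 7:graizesh {R}; 8:giap {R,N}; 9:shas {A}; 10:shat {N,A}.
One satisfying assignment: R V N V N R R N A A.
Check: rule 1 ✓; rule 2 ✓; rule 3 ✓; rule 4 ✓; rule 5 ✓.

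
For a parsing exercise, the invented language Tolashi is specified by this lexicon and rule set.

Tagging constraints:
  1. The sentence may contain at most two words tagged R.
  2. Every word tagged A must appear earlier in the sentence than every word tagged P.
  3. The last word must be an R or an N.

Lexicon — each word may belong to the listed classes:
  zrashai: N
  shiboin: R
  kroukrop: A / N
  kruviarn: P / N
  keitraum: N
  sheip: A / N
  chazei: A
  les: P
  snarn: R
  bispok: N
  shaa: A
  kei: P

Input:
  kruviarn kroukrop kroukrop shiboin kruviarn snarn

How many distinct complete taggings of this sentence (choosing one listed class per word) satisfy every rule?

Candidates per position — 1:kruviarn {P,N}; 2:kroukrop {A,N}; 3:kroukrop {A,N}; 4:shiboin {R}; 5:kruviarn {P,N}; 6:snarn {R}.
There are 16 candidate sequences in total.
Checking each against the rules leaves 10 sequences.
Count = 10.

10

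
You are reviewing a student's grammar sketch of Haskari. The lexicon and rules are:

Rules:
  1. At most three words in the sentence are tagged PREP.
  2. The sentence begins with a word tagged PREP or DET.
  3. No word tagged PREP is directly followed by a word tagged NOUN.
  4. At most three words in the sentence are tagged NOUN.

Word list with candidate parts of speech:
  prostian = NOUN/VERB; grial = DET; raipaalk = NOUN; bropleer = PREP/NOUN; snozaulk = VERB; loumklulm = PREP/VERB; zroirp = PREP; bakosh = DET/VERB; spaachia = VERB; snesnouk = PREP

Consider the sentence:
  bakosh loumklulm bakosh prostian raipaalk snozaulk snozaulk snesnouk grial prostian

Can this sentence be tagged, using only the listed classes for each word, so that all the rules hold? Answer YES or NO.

YES

Candidates per position — 1:bakosh {DET,VERB}; 2:loumklulm {PREP,VERB}; 3:bakosh {DET,VERB}; 4:prostian {NOUN,VERB}; 5:raipaalk {NOUN}; 6:snozaulk {VERB}; 7:snozaulk {VERB}; 8:snesnouk {PREP}; 9:grial {DET}; 10:prostian {NOUN,VERB}.
One satisfying assignment: DET VERB DET NOUN NOUN VERB VERB PREP DET NOUN.
Checking: rule 1 ok; rule 2 ok; rule 3 ok; rule 4 ok.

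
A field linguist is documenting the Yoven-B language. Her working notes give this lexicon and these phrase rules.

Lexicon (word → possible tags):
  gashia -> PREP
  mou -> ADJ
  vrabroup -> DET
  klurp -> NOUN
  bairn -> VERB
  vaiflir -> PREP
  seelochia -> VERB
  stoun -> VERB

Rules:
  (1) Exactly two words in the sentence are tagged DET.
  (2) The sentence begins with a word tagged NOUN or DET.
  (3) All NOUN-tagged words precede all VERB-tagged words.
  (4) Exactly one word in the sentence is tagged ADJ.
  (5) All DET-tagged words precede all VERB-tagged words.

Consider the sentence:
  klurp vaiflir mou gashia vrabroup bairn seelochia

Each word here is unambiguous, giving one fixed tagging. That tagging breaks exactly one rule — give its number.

1

Fixed tagging: NOUN PREP ADJ PREP DET VERB VERB.
Applying the rules: R1 ✗, R2 ✓, R3 ✓, R4 ✓, R5 ✓.
Only rule 1 fails.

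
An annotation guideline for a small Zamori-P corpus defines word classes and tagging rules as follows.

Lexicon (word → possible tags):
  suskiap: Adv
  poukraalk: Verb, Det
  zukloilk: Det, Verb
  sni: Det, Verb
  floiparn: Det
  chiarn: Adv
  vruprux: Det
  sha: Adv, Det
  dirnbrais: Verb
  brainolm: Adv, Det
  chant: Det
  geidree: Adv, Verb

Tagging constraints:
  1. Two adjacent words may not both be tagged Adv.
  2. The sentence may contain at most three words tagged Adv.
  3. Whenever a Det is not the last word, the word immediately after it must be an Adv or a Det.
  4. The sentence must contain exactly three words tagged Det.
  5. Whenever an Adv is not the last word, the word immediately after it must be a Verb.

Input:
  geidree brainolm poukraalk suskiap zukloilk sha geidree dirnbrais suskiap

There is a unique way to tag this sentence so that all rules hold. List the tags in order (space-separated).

Verb Det Det Adv Verb Det Adv Verb Adv

Candidates per position — 1:geidree {Adv,Verb}; 2:brainolm {Adv,Det}; 3:poukraalk {Verb,Det}; 4:suskiap {Adv}; 5:zukloilk {Det,Verb}; 6:sha {Adv,Det}; 7:geidree {Adv,Verb}; 8:dirnbrais {Verb}; 9:suskiap {Adv}.
Position 1: Adv is ruled out by rule 5; that leaves Verb.
Position 5: Det is ruled out by rule 5; that leaves Verb.
Position 6: Adv is ruled out by rule 4; that leaves Det.
Position 7: Verb is ruled out by rule 3; that leaves Adv.
Position 2: Adv is ruled out by rule 2; that leaves Det.
Position 3: Verb is ruled out by rule 3; that leaves Det.
The only consistent sequence is: Verb Det Det Adv Verb Det Adv Verb Adv.
Rule-by-rule: rule 1 satisfied; rule 2 satisfied; rule 3 satisfied; rule 4 satisfied; rule 5 satisfied.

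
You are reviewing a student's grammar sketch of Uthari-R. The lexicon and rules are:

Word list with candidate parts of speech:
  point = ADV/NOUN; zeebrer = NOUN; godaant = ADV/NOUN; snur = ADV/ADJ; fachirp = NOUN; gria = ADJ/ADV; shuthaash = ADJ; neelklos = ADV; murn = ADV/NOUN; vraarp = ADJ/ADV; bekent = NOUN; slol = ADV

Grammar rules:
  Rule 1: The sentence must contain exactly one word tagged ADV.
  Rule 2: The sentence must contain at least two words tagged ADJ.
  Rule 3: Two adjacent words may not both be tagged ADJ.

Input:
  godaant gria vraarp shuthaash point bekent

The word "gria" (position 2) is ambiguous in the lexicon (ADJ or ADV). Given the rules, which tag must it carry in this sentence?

Candidates per position — 1:godaant {ADV,NOUN}; 2:gria {ADJ,ADV}; 3:vraarp {ADJ,ADV}; 4:shuthaash {ADJ}; 5:point {ADV,NOUN}; 6:bekent {NOUN}.
If word 3 were ADJ, no tagging could satisfy rule 3; so word 3 is ADV.
If word 5 were ADV, no tagging could satisfy rule 1; so word 5 is NOUN.
If word 1 were ADV, no tagging could satisfy rule 1; so word 1 is NOUN.
If word 2 were ADV, no tagging could satisfy rule 1; so word 2 is ADJ.
That leaves exactly one tagging: NOUN ADJ ADV ADJ NOUN NOUN.
Verifying each rule — rule 1 ok; rule 2 ok; rule 3 ok.

ADJ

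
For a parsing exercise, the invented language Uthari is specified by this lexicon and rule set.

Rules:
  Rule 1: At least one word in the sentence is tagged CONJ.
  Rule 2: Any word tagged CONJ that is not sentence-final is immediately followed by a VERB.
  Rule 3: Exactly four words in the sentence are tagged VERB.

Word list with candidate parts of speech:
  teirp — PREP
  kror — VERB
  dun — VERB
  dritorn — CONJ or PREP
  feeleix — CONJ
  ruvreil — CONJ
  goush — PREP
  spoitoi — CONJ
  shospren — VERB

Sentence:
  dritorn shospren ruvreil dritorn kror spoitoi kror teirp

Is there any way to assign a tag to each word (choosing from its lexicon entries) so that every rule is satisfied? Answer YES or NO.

NO

Candidates per position — 1:dritorn {CONJ,PREP}; 2:shospren {VERB}; 3:ruvreil {CONJ}; 4:dritorn {CONJ,PREP}; 5:kror {VERB}; 6:spoitoi {CONJ}; 7:kror {VERB}; 8:teirp {PREP}.
Rule 2 cannot be satisfied by any choice of tags from the lexicon.
So there is no consistent tagging.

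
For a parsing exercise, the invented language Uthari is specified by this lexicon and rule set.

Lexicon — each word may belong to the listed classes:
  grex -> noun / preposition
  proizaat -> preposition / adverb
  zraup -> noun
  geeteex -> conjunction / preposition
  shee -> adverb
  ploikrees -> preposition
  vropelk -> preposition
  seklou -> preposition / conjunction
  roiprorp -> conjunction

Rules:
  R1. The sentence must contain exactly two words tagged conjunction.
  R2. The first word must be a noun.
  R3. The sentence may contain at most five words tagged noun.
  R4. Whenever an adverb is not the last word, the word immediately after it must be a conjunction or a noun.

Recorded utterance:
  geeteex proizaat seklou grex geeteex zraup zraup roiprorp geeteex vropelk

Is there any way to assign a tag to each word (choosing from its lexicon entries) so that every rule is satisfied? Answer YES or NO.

Candidates per position — 1:geeteex {conjunction,preposition}; 2:proizaat {preposition,adverb}; 3:seklou {preposition,conjunction}; 4:grex {noun,preposition}; 5:geeteex {conjunction,preposition}; 6:zraup {noun}; 7:zraup {noun}; 8:roiprorp {conjunction}; 9:geeteex {conjunction,preposition}; 10:vropelk {preposition}.
Rule 2 cannot be satisfied by any choice of tags from the lexicon.
So there is no consistent tagging.

NO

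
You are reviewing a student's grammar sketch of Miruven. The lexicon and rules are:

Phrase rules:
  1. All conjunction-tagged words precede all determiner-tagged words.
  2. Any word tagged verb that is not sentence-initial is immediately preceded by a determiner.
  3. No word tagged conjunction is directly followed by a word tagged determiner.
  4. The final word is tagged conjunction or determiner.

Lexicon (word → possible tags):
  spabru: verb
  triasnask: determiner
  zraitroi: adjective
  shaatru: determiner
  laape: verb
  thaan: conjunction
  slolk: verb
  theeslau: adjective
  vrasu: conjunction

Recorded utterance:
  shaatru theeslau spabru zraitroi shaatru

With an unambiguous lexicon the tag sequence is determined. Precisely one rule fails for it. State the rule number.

2

Fixed tagging: determiner adjective verb adjective determiner.
Rule check: R1 pass, R2 fail, R3 pass, R4 pass.
Only rule 2 fails.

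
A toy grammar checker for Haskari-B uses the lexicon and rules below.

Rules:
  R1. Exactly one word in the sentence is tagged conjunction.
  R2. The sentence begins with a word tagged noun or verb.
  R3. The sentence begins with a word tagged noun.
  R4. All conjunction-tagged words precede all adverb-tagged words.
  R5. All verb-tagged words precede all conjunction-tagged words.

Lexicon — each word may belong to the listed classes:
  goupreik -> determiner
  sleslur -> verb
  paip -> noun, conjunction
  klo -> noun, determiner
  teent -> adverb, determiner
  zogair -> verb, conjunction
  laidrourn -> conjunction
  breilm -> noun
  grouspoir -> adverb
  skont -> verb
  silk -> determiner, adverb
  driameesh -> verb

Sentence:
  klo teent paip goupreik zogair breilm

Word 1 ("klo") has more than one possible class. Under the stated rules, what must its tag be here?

noun

Candidates per position — 1:klo {noun,determiner}; 2:teent {adverb,determiner}; 3:paip {noun,conjunction}; 4:goupreik {determiner}; 5:zogair {verb,conjunction}; 6:breilm {noun}.
Position 1: determiner is ruled out by rule 2; that leaves noun.
The remaining ambiguous positions (2, 3, 5) are resolved jointly — only one combination satisfies every rule.
That leaves exactly one tagging: noun determiner noun determiner conjunction noun.
Rule-by-rule: rule 1 ✓; rule 2 ✓; rule 3 ✓; rule 4 ✓; rule 5 ✓.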